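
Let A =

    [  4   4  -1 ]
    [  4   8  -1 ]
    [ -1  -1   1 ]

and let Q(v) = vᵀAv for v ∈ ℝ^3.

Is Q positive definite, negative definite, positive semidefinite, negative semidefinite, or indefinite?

positive definite

Applying the same elementary operations to the rows and columns of A produces a congruent diagonal matrix with entries 4, 4, 3/4.
So there are 3 positive pivots.
Hence Q is positive definite.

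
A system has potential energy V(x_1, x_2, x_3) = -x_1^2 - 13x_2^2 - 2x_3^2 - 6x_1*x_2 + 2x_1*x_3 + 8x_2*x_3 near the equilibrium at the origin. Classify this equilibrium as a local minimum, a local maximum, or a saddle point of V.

local maximum

The Hessian at the origin is H = [[-2, -6, 2], [-6, -26, 8], [2, 8, -4]].
Congruent diagonalization of H (simultaneous row and column reduction) yields pivots -2, -8, -3/2.
So there are 3 negative pivots.
H is negative definite, so the origin is a strict local maximum.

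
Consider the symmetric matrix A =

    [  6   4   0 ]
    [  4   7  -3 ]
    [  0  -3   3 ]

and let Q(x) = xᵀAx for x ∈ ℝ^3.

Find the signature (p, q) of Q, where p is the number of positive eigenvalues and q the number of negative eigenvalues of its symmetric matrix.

Row-reducing A symmetrically gives the diagonal entries 6, 13/3, 12/13.
That gives 3 positive pivots.

(3, 0)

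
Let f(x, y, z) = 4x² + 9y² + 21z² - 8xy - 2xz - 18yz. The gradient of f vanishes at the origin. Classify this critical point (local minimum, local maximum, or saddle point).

local minimum

The Hessian at the origin is H = [[8, -8, -2], [-8, 18, -18], [-2, -18, 42]].
An LDLᵀ factorisation of H has diagonal entries 8, 10, 3/2.
So there are 3 positive pivots.
H is positive definite, so the origin is a strict local minimum.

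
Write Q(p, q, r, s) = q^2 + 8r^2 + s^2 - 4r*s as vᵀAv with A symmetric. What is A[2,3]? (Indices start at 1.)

0

The coefficient of q·r in Q is 0. For a symmetric A this equals A[2,3] + A[3,2] = 2·A[2,3].
So A[2,3] = 0/2 = 0.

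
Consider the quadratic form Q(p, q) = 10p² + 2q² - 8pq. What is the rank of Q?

The associated matrix is A = [[10, -4], [-4, 2]].
Congruent diagonalization of A (simultaneous row and column reduction) yields pivots 10, 2/5.
That gives 2 positive pivots.
The rank is the number of nonzero pivots: 2.

2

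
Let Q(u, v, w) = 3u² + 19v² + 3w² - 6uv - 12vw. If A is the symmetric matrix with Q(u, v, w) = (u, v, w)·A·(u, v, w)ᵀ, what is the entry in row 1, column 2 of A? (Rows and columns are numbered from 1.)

-3

The coefficient of u·v in Q is -6. For a symmetric A this equals A[1,2] + A[2,1] = 2·A[1,2].
So A[1,2] = -6/2 = -3.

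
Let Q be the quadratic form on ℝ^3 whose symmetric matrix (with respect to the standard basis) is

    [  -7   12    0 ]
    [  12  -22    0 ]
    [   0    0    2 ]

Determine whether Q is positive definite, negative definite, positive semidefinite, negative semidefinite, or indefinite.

indefinite

Congruent diagonalization of A (simultaneous row and column reduction) yields pivots -7, -10/7, 2.
So there are 1 positive, 2 negative pivots.
Hence Q is indefinite.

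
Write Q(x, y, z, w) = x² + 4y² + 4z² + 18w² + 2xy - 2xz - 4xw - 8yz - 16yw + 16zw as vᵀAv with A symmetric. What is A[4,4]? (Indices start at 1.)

The coefficient of w² in Q is 18, and that is exactly A[4,4].

18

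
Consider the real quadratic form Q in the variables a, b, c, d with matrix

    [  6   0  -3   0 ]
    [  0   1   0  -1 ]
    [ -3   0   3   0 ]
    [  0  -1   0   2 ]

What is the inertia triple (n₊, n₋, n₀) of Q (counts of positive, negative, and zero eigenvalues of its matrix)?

(4, 0, 0)

An LDLᵀ factorisation of A has diagonal entries 6, 1, 3/2, 1.
So there are 4 positive pivots.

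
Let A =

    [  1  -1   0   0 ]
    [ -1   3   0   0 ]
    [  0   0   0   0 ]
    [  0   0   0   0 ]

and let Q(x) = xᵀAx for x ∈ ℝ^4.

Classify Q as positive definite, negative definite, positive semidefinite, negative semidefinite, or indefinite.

positive semidefinite

Applying the same elementary operations to the rows and columns of A produces a congruent diagonal matrix with entries 1, 2, 0, 0.
That gives 2 positive, 2 zero pivots.
Hence Q is positive semidefinite.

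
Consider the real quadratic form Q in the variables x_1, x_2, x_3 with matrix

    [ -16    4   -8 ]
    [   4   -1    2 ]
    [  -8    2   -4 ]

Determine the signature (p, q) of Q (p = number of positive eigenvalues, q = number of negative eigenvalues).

Congruent diagonalization of A (simultaneous row and column reduction) yields pivots -16, 0, 0.
That gives 1 negative, 2 zero pivots.

(0, 1)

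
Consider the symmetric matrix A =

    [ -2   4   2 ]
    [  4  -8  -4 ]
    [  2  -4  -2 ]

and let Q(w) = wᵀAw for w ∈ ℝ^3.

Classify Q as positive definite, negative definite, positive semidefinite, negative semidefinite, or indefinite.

Applying the same elementary operations to the rows and columns of A produces a congruent diagonal matrix with entries -2, 0, 0.
So there are 1 negative, 2 zero pivots.
Hence Q is negative semidefinite.

negative semidefinite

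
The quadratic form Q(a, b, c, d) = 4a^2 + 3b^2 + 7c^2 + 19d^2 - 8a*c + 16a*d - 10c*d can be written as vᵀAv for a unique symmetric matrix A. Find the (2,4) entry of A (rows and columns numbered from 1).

0

The coefficient of b·d in Q is 0. For a symmetric A this equals A[2,4] + A[4,2] = 2·A[2,4].
So A[2,4] = 0/2 = 0.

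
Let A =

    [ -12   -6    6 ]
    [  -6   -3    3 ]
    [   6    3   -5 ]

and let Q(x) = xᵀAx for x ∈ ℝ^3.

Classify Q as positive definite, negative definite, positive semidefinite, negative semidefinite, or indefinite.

Symmetric row and column elimination reduces A to a congruent diagonal form with pivots -12, 0, -2.
So there are 2 negative, 1 zero pivots.
Hence Q is negative semidefinite.

negative semidefinite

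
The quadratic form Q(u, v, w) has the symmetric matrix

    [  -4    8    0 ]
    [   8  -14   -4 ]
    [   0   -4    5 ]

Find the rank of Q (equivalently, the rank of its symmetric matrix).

3

Row-reducing A symmetrically gives the diagonal entries -4, 2, -3.
Counting signs: 1 positive, 2 negative.
The rank is the number of nonzero pivots: 3.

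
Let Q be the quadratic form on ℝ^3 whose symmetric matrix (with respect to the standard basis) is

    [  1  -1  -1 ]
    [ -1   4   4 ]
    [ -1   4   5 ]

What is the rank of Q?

Congruent diagonalization of A (simultaneous row and column reduction) yields pivots 1, 3, 1.
So there are 3 positive pivots.
The rank is the number of nonzero pivots: 3.

3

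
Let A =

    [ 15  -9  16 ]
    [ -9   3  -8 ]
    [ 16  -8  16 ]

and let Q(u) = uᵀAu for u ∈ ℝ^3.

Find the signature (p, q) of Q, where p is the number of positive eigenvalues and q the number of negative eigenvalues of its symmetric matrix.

(1, 1)

Applying the same elementary operations to the rows and columns of A produces a congruent diagonal matrix with entries 15, -12/5, 0.
So there are 1 positive, 1 negative, 1 zero pivots.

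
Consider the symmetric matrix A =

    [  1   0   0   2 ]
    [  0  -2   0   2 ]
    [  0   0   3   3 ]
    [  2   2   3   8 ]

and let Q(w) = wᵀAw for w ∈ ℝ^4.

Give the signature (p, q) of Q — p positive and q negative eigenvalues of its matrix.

(3, 1)

Applying the same elementary operations to the rows and columns of A produces a congruent diagonal matrix with entries 1, -2, 3, 3.
Counting signs: 3 positive, 1 negative.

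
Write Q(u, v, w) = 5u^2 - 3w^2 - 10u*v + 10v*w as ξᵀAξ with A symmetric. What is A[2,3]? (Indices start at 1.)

The coefficient of v·w in Q is 10. For a symmetric A this equals A[2,3] + A[3,2] = 2·A[2,3].
So A[2,3] = 10/2 = 5.

5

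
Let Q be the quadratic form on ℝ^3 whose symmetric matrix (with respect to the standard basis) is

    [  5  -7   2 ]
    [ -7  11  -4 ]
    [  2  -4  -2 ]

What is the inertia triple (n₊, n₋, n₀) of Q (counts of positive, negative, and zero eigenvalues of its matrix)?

Symmetric row and column elimination reduces A to a congruent diagonal form with pivots 5, 6/5, -4.
That gives 2 positive, 1 negative pivots.

(2, 1, 0)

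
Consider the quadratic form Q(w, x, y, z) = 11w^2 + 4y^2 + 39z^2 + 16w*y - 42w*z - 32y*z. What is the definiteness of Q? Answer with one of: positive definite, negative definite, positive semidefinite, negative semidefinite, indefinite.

indefinite

Write A = [[11, 0, 8, -21], [0, 0, 0, 0], [8, 0, 4, -16], [-21, 0, -16, 39]].
Row-reducing A symmetrically gives the diagonal entries 11, 0, -20/11, -4/5.
So there are 1 positive, 2 negative, 1 zero pivots.
Hence Q is indefinite.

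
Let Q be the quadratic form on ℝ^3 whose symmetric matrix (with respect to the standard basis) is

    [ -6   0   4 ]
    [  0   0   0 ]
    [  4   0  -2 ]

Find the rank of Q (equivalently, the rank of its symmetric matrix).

Applying the same elementary operations to the rows and columns of A produces a congruent diagonal matrix with entries -6, 0, 2/3.
Counting signs: 1 positive, 1 negative, 1 zero.
The rank is the number of nonzero pivots: 2.

2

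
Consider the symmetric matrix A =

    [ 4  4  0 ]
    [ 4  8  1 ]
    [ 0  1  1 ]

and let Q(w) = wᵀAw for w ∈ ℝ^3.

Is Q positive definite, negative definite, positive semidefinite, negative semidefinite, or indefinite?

Leading principal minors: Δ_1 = 4, Δ_2 = 16, Δ_3 = 12.
All leading principal minors are positive, so by Sylvester's criterion Q is positive definite.

positive definite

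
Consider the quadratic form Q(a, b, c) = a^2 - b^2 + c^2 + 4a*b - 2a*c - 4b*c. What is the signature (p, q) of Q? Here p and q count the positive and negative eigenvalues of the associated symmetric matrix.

(1, 1)

Write A = [[1, 2, -1], [2, -1, -2], [-1, -2, 1]].
Symmetric row and column elimination reduces A to a congruent diagonal form with pivots 1, -5, 0.
So there are 1 positive, 1 negative, 1 zero pivots.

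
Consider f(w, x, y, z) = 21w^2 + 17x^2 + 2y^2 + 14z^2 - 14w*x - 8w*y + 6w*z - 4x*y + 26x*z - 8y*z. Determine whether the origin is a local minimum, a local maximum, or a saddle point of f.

The Hessian at the origin is H = [[42, -14, -8, 6], [-14, 34, -4, 26], [-8, -4, 4, -8], [6, 26, -8, 28]].
An LDLᵀ factorisation of H has diagonal entries 42, 88/3, 74/77, 6/37.
That gives 4 positive pivots.
H is positive definite, so the origin is a strict local minimum.

local minimum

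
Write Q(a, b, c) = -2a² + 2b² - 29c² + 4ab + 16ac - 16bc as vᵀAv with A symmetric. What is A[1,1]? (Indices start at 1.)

-2

The coefficient of a² in Q is -2, and that is exactly A[1,1].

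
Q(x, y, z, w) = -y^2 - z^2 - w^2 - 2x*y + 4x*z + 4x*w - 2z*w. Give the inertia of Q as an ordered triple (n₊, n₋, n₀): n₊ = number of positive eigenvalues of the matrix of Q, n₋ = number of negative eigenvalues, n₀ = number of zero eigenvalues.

(1, 2, 1)

The symmetric matrix is A = [[0, -1, 2, 2], [-1, -1, 0, 0], [2, 0, -1, -1], [2, 0, -1, -1]].
By Sylvester's law of inertia any congruent diagonalization of A has 1 positive, 2 negative and 1 zero entries.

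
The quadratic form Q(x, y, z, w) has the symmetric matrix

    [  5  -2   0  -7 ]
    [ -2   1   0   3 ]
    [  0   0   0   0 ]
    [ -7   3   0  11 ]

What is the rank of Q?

Congruent diagonalization of A (simultaneous row and column reduction) yields pivots 5, 1/5, 0, 1.
That gives 3 positive, 1 zero pivots.
The rank is the number of nonzero pivots: 3.

3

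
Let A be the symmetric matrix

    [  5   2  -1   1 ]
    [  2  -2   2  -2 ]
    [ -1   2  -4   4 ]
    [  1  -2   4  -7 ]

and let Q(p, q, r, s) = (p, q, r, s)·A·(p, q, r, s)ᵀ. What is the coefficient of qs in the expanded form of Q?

The coefficient of qs is A[2,4] + A[4,2] = 2·(-2) = -4.

-4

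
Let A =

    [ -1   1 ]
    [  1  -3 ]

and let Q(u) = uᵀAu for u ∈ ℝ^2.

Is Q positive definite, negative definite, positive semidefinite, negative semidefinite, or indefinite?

Leading principal minors: Δ_1 = -1, Δ_2 = 2.
The signs alternate starting with Δ_1 < 0, so by Sylvester's criterion Q is negative definite.

negative definite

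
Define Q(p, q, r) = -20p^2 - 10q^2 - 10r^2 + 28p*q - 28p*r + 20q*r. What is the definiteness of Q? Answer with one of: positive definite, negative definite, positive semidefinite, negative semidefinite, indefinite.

negative semidefinite

The symmetric matrix is A = [[-20, 14, -14], [14, -10, 10], [-14, 10, -10]].
Congruent diagonalization of A (simultaneous row and column reduction) yields pivots -20, -1/5, 0.
So there are 2 negative, 1 zero pivots.
Hence Q is negative semidefinite.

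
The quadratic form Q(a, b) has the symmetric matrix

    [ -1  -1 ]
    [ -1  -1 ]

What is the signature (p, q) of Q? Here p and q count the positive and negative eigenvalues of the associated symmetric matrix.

(0, 1)

Congruent diagonalization of A (simultaneous row and column reduction) yields pivots -1, 0.
So there are 1 negative, 1 zero pivots.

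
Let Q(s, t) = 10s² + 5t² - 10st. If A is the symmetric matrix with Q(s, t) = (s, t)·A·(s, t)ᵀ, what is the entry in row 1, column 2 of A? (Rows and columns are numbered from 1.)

-5

The coefficient of s·t in Q is -10. For a symmetric A this equals A[1,2] + A[2,1] = 2·A[1,2].
So A[1,2] = -10/2 = -5.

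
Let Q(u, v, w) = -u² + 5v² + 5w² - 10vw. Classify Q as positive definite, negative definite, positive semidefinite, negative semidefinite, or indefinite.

The associated matrix is A = [[-1, 0, 0], [0, 5, -5], [0, -5, 5]].
Congruent diagonalization of A (simultaneous row and column reduction) yields pivots -1, 5, 0.
Counting signs: 1 positive, 1 negative, 1 zero.
Hence Q is indefinite.

indefinite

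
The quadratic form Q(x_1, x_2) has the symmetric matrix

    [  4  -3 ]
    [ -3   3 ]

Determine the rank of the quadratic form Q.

2

Row-reducing A symmetrically gives the diagonal entries 4, 3/4.
That gives 2 positive pivots.
The rank is the number of nonzero pivots: 2.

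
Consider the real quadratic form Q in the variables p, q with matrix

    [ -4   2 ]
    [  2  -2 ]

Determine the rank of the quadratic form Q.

Symmetric row and column elimination reduces A to a congruent diagonal form with pivots -4, -1.
Counting signs: 2 negative.
The rank is the number of nonzero pivots: 2.

2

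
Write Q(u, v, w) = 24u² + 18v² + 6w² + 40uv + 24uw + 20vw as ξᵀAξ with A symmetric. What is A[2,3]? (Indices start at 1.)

10

The coefficient of v·w in Q is 20. For a symmetric A this equals A[2,3] + A[3,2] = 2·A[2,3].
So A[2,3] = 20/2 = 10.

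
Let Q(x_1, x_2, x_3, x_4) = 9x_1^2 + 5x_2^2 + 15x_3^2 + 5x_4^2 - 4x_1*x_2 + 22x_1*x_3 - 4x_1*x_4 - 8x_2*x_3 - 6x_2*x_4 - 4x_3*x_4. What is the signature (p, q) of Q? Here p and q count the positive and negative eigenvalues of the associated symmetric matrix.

The associated matrix is A = [[9, -2, 11, -2], [-2, 5, -4, -3], [11, -4, 15, -2], [-2, -3, -2, 5]].
Symmetric row and column elimination reduces A to a congruent diagonal form with pivots 9, 41/9, 42/41, 10/7.
That gives 4 positive pivots.

(4, 0)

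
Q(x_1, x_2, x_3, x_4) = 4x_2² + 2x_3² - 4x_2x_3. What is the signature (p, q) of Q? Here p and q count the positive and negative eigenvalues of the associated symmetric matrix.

Write A = [[0, 0, 0, 0], [0, 4, -2, 0], [0, -2, 2, 0], [0, 0, 0, 0]].
Row-reducing A symmetrically gives the diagonal entries 0, 4, 1, 0.
That gives 2 positive, 2 zero pivots.

(2, 0)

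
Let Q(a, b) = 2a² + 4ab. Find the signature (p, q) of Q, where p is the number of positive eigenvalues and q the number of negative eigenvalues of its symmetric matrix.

The symmetric matrix is A = [[2, 2], [2, 0]].
Symmetric row and column elimination reduces A to a congruent diagonal form with pivots 2, -2.
Counting signs: 1 positive, 1 negative.

(1, 1)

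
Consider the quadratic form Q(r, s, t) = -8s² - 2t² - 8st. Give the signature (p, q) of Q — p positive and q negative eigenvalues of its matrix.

The associated matrix is A = [[0, 0, 0], [0, -8, -4], [0, -4, -2]].
Congruent diagonalization of A (simultaneous row and column reduction) yields pivots 0, -8, 0.
So there are 1 negative, 2 zero pivots.

(0, 1)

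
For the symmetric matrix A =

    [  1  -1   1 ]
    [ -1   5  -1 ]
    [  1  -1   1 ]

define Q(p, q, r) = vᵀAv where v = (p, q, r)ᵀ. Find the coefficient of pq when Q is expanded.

The coefficient of pq is A[1,2] + A[2,1] = 2·(-1) = -2.

-2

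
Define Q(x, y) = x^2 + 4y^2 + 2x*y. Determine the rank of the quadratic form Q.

The associated matrix is A = [[1, 1], [1, 4]].
Congruent diagonalization of A (simultaneous row and column reduction) yields pivots 1, 3.
That gives 2 positive pivots.
The rank is the number of nonzero pivots: 2.

2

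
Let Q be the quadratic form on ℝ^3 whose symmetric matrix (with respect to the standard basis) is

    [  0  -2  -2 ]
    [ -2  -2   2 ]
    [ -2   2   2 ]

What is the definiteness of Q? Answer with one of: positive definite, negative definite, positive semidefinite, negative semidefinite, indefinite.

indefinite

A is congruent to a diagonal matrix with 1 positive, 2 negative and 0 zero entries, so Q is indefinite.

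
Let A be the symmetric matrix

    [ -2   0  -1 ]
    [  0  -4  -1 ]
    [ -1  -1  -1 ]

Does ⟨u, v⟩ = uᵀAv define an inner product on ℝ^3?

no

Applying the same elementary operations to the rows and columns of A produces a congruent diagonal matrix with entries -2, -4, -1/4.
That gives 3 negative pivots.
Hence Q is negative definite.
⟨·,·⟩ is an inner product exactly when A is positive definite.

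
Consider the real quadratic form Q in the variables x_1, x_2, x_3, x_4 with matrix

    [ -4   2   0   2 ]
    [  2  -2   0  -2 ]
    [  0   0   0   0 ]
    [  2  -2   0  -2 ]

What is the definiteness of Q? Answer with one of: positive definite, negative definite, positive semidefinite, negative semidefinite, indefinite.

Applying the same elementary operations to the rows and columns of A produces a congruent diagonal matrix with entries -4, -1, 0, 0.
Counting signs: 2 negative, 2 zero.
Hence Q is negative semidefinite.

negative semidefinite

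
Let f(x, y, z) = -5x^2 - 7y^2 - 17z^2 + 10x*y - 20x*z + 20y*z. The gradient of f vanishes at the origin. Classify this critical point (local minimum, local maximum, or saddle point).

The Hessian at the origin is H = [[-10, 10, -20], [10, -14, 20], [-20, 20, -34]].
Congruent diagonalization of H (simultaneous row and column reduction) yields pivots -10, -4, 6.
Counting signs: 1 positive, 2 negative.
H is indefinite, so the origin is a saddle point.

saddle point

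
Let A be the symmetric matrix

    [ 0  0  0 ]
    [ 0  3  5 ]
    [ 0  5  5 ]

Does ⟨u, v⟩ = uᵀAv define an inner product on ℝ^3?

no

Congruent diagonalization of A (simultaneous row and column reduction) yields pivots 0, 3, -10/3.
So there are 1 positive, 1 negative, 1 zero pivots.
Hence Q is indefinite.
⟨·,·⟩ is an inner product exactly when A is positive definite.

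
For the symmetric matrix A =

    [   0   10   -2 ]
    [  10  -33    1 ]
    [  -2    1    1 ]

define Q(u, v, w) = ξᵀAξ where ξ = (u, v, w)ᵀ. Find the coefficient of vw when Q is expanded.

The coefficient of vw is A[2,3] + A[3,2] = 2·1 = 2.

2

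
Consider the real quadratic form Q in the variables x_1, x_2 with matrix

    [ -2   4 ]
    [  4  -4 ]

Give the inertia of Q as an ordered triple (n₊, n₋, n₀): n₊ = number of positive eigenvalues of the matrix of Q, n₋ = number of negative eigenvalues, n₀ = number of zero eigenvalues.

An LDLᵀ factorisation of A has diagonal entries -2, 4.
That gives 1 positive, 1 negative pivots.

(1, 1, 0)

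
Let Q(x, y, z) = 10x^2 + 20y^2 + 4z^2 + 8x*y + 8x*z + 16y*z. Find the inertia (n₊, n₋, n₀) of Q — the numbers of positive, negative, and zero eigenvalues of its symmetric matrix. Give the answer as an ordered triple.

(3, 0, 0)

The associated matrix is A = [[10, 4, 4], [4, 20, 8], [4, 8, 4]].
Congruent diagonalization of A (simultaneous row and column reduction) yields pivots 10, 92/5, 4/23.
So there are 3 positive pivots.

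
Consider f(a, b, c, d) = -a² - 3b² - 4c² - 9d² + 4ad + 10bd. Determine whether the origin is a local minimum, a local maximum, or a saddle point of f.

saddle point

The Hessian at the origin is H = [[-2, 0, 0, 4], [0, -6, 0, 10], [0, 0, -8, 0], [4, 10, 0, -18]].
An LDLᵀ factorisation of H has diagonal entries -2, -6, -8, 20/3.
That gives 1 positive, 3 negative pivots.
H is indefinite, so the origin is a saddle point.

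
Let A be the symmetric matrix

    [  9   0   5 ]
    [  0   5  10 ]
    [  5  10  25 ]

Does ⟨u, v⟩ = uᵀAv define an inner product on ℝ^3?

Leading principal minors: Δ_1 = 9, Δ_2 = 45, Δ_3 = 100.
All leading principal minors are positive, so by Sylvester's criterion Q is positive definite.
⟨·,·⟩ is an inner product exactly when A is positive definite.

yes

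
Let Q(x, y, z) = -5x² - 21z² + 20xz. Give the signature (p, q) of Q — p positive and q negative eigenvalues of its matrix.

(0, 2)

The symmetric matrix is A = [[-5, 0, 10], [0, 0, 0], [10, 0, -21]].
Applying the same elementary operations to the rows and columns of A produces a congruent diagonal matrix with entries -5, 0, -1.
That gives 2 negative, 1 zero pivots.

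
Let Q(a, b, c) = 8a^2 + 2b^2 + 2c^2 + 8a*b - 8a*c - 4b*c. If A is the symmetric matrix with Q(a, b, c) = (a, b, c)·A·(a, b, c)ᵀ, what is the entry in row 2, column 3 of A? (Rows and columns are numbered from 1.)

-2

The coefficient of b·c in Q is -4. For a symmetric A this equals A[2,3] + A[3,2] = 2·A[2,3].
So A[2,3] = -4/2 = -2.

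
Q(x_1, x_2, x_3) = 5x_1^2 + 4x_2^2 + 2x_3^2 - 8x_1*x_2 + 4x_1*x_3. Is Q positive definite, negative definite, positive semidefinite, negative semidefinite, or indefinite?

The associated matrix is A = [[5, -4, 2], [-4, 4, 0], [2, 0, 2]].
Symmetric row and column elimination reduces A to a congruent diagonal form with pivots 5, 4/5, -2.
So there are 2 positive, 1 negative pivots.
Hence Q is indefinite.

indefinite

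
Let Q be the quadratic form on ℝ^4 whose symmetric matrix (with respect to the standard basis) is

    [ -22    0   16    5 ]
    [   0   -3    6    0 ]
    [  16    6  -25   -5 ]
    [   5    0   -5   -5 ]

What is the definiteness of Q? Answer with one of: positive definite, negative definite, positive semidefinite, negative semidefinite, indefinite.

negative definite

Leading principal minors: Δ_1 = -22, Δ_2 = 66, Δ_3 = -90, Δ_4 = 225.
The signs alternate starting with Δ_1 < 0, so by Sylvester's criterion Q is negative definite.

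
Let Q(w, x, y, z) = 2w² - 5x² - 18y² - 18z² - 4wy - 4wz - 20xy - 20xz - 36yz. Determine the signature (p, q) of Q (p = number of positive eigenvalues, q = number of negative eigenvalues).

(1, 1)

The symmetric matrix is A = [[2, 0, -2, -2], [0, -5, -10, -10], [-2, -10, -18, -18], [-2, -10, -18, -18]].
Symmetric row and column elimination reduces A to a congruent diagonal form with pivots 2, -5, 0, 0.
That gives 1 positive, 1 negative, 2 zero pivots.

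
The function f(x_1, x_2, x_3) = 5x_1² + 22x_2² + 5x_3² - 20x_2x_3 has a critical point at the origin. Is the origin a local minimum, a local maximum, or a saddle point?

The Hessian at the origin is H = [[10, 0, 0], [0, 44, -20], [0, -20, 10]].
Symmetric row and column elimination reduces H to a congruent diagonal form with pivots 10, 44, 10/11.
So there are 3 positive pivots.
H is positive definite, so the origin is a strict local minimum.

local minimum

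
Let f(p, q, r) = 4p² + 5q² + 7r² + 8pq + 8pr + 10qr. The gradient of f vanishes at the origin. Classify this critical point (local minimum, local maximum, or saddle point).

The Hessian at the origin is H = [[8, 8, 8], [8, 10, 10], [8, 10, 14]].
Symmetric row and column elimination reduces H to a congruent diagonal form with pivots 8, 2, 4.
Counting signs: 3 positive.
H is positive definite, so the origin is a strict local minimum.

local minimum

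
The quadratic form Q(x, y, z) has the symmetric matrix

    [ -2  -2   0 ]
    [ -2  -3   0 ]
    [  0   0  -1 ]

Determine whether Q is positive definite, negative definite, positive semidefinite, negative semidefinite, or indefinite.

Leading principal minors: Δ_1 = -2, Δ_2 = 2, Δ_3 = -2.
The signs alternate starting with Δ_1 < 0, so by Sylvester's criterion Q is negative definite.

negative definite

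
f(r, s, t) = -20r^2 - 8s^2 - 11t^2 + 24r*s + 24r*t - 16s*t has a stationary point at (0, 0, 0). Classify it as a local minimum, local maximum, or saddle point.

local maximum

The Hessian at the origin is H = [[-40, 24, 24], [24, -16, -16], [24, -16, -22]].
Symmetric row and column elimination reduces H to a congruent diagonal form with pivots -40, -8/5, -6.
So there are 3 negative pivots.
H is negative definite, so the origin is a strict local maximum.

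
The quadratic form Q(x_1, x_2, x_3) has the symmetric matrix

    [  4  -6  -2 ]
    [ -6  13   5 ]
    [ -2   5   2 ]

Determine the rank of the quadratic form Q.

2

Applying the same elementary operations to the rows and columns of A produces a congruent diagonal matrix with entries 4, 4, 0.
So there are 2 positive, 1 zero pivots.
The rank is the number of nonzero pivots: 2.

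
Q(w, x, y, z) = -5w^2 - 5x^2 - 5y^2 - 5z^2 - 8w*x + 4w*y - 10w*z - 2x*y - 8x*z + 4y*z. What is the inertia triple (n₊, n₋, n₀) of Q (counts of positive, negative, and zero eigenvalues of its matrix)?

(0, 3, 1)

The associated matrix is A = [[-5, -4, 2, -5], [-4, -5, -1, -4], [2, -1, -5, 2], [-5, -4, 2, -5]].
Symmetric row and column elimination reduces A to a congruent diagonal form with pivots -5, -9/5, -4/9, 0.
Counting signs: 3 negative, 1 zero.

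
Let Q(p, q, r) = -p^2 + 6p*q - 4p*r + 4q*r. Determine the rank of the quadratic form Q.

Write A = [[-1, 3, -2], [3, 0, 2], [-2, 2, 0]].
Congruent diagonalization of A (simultaneous row and column reduction) yields pivots -1, 9, 20/9.
So there are 2 positive, 1 negative pivots.
The rank is the number of nonzero pivots: 3.

3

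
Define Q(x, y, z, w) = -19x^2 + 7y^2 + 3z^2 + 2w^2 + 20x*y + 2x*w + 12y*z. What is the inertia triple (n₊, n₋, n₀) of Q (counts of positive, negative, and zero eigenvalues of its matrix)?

Write A = [[-19, 10, 0, 1], [10, 7, 6, 0], [0, 6, 3, 0], [1, 0, 0, 2]].
Applying the same elementary operations to the rows and columns of A produces a congruent diagonal matrix with entries -19, 233/19, 15/233, 1.
Counting signs: 3 positive, 1 negative.

(3, 1, 0)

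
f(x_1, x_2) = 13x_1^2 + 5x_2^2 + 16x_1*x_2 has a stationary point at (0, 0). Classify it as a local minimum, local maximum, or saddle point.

The Hessian at the origin is H = [[26, 16], [16, 10]].
det H = 26·10 − (16)² = 4 > 0 and H[1,1] = 26 > 0, so H is positive definite.
Therefore the origin is a local minimum.

local minimum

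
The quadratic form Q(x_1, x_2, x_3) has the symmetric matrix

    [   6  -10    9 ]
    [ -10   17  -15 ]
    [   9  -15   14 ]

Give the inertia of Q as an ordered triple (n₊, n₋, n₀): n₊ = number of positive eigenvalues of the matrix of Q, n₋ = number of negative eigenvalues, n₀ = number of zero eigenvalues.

Row-reducing A symmetrically gives the diagonal entries 6, 1/3, 1/2.
So there are 3 positive pivots.

(3, 0, 0)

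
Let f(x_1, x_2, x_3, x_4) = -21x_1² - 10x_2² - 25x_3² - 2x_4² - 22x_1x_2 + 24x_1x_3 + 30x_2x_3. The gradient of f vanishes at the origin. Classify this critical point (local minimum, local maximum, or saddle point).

The Hessian at the origin is H = [[-42, -22, 24, 0], [-22, -20, 30, 0], [24, 30, -50, 0], [0, 0, 0, -4]].
Applying the same elementary operations to the rows and columns of H produces a congruent diagonal matrix with entries -42, -178/21, -40/89, -4.
So there are 4 negative pivots.
H is negative definite, so the origin is a strict local maximum.

local maximum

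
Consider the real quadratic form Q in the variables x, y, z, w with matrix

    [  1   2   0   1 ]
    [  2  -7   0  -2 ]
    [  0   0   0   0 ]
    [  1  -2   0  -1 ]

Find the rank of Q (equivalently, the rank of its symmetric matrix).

Row-reducing A symmetrically gives the diagonal entries 1, -11, 0, -6/11.
Counting signs: 1 positive, 2 negative, 1 zero.
The rank is the number of nonzero pivots: 3.

3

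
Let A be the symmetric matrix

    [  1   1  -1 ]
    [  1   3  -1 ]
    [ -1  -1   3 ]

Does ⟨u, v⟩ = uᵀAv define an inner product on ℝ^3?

yes

An LDLᵀ factorisation of A has diagonal entries 1, 2, 2.
Counting signs: 3 positive.
Hence Q is positive definite.
⟨·,·⟩ is an inner product exactly when A is positive definite.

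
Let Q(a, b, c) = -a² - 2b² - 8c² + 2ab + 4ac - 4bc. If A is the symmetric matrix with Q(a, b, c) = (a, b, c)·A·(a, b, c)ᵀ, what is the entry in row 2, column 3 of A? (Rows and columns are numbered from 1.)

The coefficient of b·c in Q is -4. For a symmetric A this equals A[2,3] + A[3,2] = 2·A[2,3].
So A[2,3] = -4/2 = -2.

-2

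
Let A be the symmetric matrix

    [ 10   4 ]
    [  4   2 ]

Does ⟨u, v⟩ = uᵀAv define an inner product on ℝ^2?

For the 2×2 matrix [[10, 4], [4, 2]]: det = 10·2 − (4)² = 4, trace = 12.
det > 0 so both eigenvalues share the sign of the trace; trace = 12 > 0 ⇒ both positive.
⟨·,·⟩ is an inner product exactly when A is positive definite.

yes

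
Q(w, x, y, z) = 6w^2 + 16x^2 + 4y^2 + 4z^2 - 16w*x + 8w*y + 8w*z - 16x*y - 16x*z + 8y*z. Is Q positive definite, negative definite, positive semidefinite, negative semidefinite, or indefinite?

The associated matrix is A = [[6, -8, 4, 4], [-8, 16, -8, -8], [4, -8, 4, 4], [4, -8, 4, 4]].
Row-reducing A symmetrically gives the diagonal entries 6, 16/3, 0, 0.
So there are 2 positive, 2 zero pivots.
Hence Q is positive semidefinite.

positive semidefinite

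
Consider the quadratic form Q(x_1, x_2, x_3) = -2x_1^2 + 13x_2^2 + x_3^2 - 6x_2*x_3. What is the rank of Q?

3

Write A = [[-2, 0, 0], [0, 13, -3], [0, -3, 1]].
Congruent diagonalization of A (simultaneous row and column reduction) yields pivots -2, 13, 4/13.
That gives 2 positive, 1 negative pivots.
The rank is the number of nonzero pivots: 3.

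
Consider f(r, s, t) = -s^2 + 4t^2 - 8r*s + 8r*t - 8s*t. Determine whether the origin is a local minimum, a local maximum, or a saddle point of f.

saddle point

The Hessian at the origin is H = [[0, -8, 8], [-8, -2, -8], [8, -8, 8]].
H is indefinite, so the origin is a saddle point.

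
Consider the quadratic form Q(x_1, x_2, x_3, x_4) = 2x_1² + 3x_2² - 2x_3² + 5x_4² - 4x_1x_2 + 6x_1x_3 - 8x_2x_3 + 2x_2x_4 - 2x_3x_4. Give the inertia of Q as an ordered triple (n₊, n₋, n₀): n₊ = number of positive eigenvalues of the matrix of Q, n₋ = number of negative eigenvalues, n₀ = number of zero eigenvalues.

(3, 1, 0)

The symmetric matrix is A = [[2, -2, 3, 0], [-2, 3, -4, 1], [3, -4, -2, -1], [0, 1, -1, 5]].
Congruent diagonalization of A (simultaneous row and column reduction) yields pivots 2, 1, -15/2, 4.
Counting signs: 3 positive, 1 negative.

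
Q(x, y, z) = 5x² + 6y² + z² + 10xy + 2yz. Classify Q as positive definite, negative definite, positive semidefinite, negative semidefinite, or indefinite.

The symmetric matrix is A = [[5, 5, 0], [5, 6, 1], [0, 1, 1]].
Applying the same elementary operations to the rows and columns of A produces a congruent diagonal matrix with entries 5, 1, 0.
Counting signs: 2 positive, 1 zero.
Hence Q is positive semidefinite.

positive semidefinite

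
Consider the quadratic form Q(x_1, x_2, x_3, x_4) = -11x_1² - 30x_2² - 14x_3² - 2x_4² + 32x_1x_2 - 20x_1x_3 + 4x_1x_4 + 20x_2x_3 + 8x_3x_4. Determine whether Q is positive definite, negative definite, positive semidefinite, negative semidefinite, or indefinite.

The symmetric matrix of Q is A = [[-11, 16, -10, 2], [16, -30, 10, 0], [-10, 10, -14, 4], [2, 0, 4, -2]].
Leading principal minors: Δ_1 = -11, Δ_2 = 74, Δ_3 = -136, Δ_4 = 48.
The signs alternate starting with Δ_1 < 0, so by Sylvester's criterion Q is negative definite.

negative definite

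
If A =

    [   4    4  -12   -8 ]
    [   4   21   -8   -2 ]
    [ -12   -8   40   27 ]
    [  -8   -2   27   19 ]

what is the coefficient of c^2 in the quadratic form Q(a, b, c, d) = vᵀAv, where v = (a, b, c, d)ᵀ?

40

The coefficient of c^2 is the diagonal entry A[3,3] = 40.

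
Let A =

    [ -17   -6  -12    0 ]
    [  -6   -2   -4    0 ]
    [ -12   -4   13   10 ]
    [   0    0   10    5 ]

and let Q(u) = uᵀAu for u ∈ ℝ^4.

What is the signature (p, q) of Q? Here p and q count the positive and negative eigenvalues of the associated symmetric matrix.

Applying the same elementary operations to the rows and columns of A produces a congruent diagonal matrix with entries -17, 2/17, 21, 5/21.
So there are 3 positive, 1 negative pivots.

(3, 1)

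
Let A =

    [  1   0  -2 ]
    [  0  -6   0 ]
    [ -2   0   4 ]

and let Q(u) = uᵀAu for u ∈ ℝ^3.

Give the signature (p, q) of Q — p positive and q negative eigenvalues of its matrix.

(1, 1)

Row-reducing A symmetrically gives the diagonal entries 1, -6, 0.
Counting signs: 1 positive, 1 negative, 1 zero.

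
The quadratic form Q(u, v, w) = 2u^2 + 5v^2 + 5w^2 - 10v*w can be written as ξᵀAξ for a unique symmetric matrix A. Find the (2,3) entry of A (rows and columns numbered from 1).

The coefficient of v·w in Q is -10. For a symmetric A this equals A[2,3] + A[3,2] = 2·A[2,3].
So A[2,3] = -10/2 = -5.

-5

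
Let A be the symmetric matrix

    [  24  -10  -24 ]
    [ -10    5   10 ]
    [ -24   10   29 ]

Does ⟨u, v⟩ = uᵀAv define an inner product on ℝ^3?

Leading principal minors: Δ_1 = 24, Δ_2 = 20, Δ_3 = 100.
All leading principal minors are positive, so by Sylvester's criterion Q is positive definite.
⟨·,·⟩ is an inner product exactly when A is positive definite.

yes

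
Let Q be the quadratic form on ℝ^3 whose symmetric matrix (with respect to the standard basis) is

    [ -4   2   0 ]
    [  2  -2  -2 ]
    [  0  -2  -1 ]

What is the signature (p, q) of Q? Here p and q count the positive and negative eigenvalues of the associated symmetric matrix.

Symmetric row and column elimination reduces A to a congruent diagonal form with pivots -4, -1, 3.
So there are 1 positive, 2 negative pivots.

(1, 2)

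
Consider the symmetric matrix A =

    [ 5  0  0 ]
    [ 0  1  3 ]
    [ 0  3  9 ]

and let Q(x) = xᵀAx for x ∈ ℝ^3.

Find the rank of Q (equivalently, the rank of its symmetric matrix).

Row-reducing A symmetrically gives the diagonal entries 5, 1, 0.
So there are 2 positive, 1 zero pivots.
The rank is the number of nonzero pivots: 2.

2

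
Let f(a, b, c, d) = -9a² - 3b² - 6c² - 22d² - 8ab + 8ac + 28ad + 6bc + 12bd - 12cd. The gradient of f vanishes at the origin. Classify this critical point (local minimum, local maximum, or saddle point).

The Hessian at the origin is H = [[-18, -8, 8, 28], [-8, -6, 6, 12], [8, 6, -12, -12], [28, 12, -12, -44]].
Applying the same elementary operations to the rows and columns of H produces a congruent diagonal matrix with entries -18, -22/9, -6, -4/11.
That gives 4 negative pivots.
H is negative definite, so the origin is a strict local maximum.

local maximum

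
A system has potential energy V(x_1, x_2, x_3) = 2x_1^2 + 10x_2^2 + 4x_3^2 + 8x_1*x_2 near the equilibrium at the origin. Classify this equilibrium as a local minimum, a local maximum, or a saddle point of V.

local minimum

The Hessian at the origin is H = [[4, 8, 0], [8, 20, 0], [0, 0, 8]].
Symmetric row and column elimination reduces H to a congruent diagonal form with pivots 4, 4, 8.
So there are 3 positive pivots.
H is positive definite, so the origin is a strict local minimum.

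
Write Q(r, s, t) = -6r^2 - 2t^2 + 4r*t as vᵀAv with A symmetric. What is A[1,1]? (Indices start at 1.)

-6

The coefficient of r^2 in Q is -6, and that is exactly A[1,1].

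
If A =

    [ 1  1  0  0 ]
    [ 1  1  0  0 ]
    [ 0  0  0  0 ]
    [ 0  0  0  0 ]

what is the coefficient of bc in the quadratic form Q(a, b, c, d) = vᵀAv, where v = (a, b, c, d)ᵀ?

The coefficient of bc is A[2,3] + A[3,2] = 2·0 = 0.

0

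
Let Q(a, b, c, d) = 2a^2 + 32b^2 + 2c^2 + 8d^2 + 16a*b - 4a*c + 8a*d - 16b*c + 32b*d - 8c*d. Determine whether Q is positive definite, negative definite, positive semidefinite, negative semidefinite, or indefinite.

positive semidefinite

The associated matrix is A = [[2, 8, -2, 4], [8, 32, -8, 16], [-2, -8, 2, -4], [4, 16, -4, 8]].
Row-reducing A symmetrically gives the diagonal entries 2, 0, 0, 0.
Counting signs: 1 positive, 3 zero.
Hence Q is positive semidefinite.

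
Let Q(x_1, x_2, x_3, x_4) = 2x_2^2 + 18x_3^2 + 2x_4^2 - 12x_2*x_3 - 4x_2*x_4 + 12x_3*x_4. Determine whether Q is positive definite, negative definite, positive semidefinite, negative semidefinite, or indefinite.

positive semidefinite

Write A = [[0, 0, 0, 0], [0, 2, -6, -2], [0, -6, 18, 6], [0, -2, 6, 2]].
Symmetric row and column elimination reduces A to a congruent diagonal form with pivots 0, 2, 0, 0.
That gives 1 positive, 3 zero pivots.
Hence Q is positive semidefinite.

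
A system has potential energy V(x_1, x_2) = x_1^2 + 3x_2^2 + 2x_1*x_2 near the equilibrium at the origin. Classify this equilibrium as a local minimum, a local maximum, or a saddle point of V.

The Hessian at the origin is H = [[2, 2], [2, 6]].
det H = 2·6 − (2)² = 8 > 0 and H[1,1] = 2 > 0, so H is positive definite.
Therefore the origin is a local minimum.

local minimum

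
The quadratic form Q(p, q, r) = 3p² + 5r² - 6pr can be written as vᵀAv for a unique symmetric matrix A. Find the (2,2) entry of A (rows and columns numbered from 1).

The coefficient of q² in Q is 0, and that is exactly A[2,2].

0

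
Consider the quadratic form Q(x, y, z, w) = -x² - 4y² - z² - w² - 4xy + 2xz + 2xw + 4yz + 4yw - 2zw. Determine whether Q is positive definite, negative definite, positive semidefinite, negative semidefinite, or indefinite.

negative semidefinite

The symmetric matrix is A = [[-1, -2, 1, 1], [-2, -4, 2, 2], [1, 2, -1, -1], [1, 2, -1, -1]].
Applying the same elementary operations to the rows and columns of A produces a congruent diagonal matrix with entries -1, 0, 0, 0.
So there are 1 negative, 3 zero pivots.
Hence Q is negative semidefinite.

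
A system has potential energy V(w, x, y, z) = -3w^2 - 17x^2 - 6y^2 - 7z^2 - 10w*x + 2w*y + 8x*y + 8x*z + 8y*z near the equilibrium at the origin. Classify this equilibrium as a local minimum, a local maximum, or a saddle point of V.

local maximum

The Hessian at the origin is H = [[-6, -10, 2, 0], [-10, -34, 8, 8], [2, 8, -12, 8], [0, 8, 8, -14]].
An LDLᵀ factorisation of H has diagonal entries -6, -52/3, -131/13, -10/131.
So there are 4 negative pivots.
H is negative definite, so the origin is a strict local maximum.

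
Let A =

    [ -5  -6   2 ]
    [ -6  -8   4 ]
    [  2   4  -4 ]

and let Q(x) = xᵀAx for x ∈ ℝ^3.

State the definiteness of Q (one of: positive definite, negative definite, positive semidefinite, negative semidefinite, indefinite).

negative semidefinite

Row-reducing A symmetrically gives the diagonal entries -5, -4/5, 0.
That gives 2 negative, 1 zero pivots.
Hence Q is negative semidefinite.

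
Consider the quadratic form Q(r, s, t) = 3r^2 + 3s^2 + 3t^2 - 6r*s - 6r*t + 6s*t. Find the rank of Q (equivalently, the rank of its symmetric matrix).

1

Write A = [[3, -3, -3], [-3, 3, 3], [-3, 3, 3]].
Symmetric row and column elimination reduces A to a congruent diagonal form with pivots 3, 0, 0.
That gives 1 positive, 2 zero pivots.
The rank is the number of nonzero pivots: 1.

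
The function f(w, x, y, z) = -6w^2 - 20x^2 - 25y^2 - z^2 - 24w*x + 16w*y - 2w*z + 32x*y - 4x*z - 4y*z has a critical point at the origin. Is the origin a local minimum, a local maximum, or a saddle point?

saddle point

The Hessian at the origin is H = [[-12, -24, 16, -2], [-24, -40, 32, -4], [16, 32, -50, -4], [-2, -4, -4, -2]].
Row-reducing H symmetrically gives the diagonal entries -12, 8, -86/3, -5/43.
Counting signs: 1 positive, 3 negative.
H is indefinite, so the origin is a saddle point.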